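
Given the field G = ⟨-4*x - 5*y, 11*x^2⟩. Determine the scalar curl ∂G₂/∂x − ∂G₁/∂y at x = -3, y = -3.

∂G₂/∂x = 22*x
∂G₁/∂y = -5
Scalar curl = 22*x + 5
At (-3, -3): -61.

-61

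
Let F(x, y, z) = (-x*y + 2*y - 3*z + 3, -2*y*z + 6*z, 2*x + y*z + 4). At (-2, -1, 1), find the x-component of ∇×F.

(∇×F)_1 = ∂F₃/∂y − ∂F₂/∂z
= z − (-2*y + 6)
= 2*y + z - 6
At (-2, -1, 1): -7.

-7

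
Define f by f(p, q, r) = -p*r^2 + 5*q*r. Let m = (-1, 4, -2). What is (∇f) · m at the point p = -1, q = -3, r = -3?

∂f/∂p = -r^2
∂f/∂q = 5*r
∂f/∂r = -2*p*r + 5*q
∇f at (-1, -3, -3) = (-9, -15, -21)
∇f · m = (-9)(-1) + (-15)(4) + (-21)(-2) = -9

-9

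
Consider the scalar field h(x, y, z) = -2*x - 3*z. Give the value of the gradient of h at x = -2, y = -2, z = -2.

(-2, 0, -3)

∂h/∂x = -2
∂h/∂y = 0
∂h/∂z = -3
∇h = (-2, 0, -3)
At (-2, -2, -2): (-2, 0, -3).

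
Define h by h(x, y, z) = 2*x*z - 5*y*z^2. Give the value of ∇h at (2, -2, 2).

(4, -20, 44)

∂h/∂x = 2*z
∂h/∂y = -5*z^2
∂h/∂z = 2*x - 10*y*z
∇h = (2*z, -5*z^2, 2*x - 10*y*z)
At (2, -2, 2): (4, -20, 44).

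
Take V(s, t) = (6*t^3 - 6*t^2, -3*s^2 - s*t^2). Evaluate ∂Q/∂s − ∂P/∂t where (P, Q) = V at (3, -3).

-225

∂V₂/∂s = -6*s - t^2
∂V₁/∂t = 18*t^2 - 12*t
Scalar curl = -6*s - 19*t^2 + 12*t
At (3, -3): -225.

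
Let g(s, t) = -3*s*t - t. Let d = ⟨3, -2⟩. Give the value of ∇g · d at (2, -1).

23

∂g/∂s = -3*t
∂g/∂t = -3*s - 1
∇g at (2, -1) = (3, -7)
∇g · d = (3)(3) + (-7)(-2) = 23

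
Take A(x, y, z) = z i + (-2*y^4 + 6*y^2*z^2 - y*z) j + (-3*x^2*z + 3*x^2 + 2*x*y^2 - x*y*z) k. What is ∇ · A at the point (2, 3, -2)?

∂A₁/∂x = 0
∂A₂/∂y = -8*y^3 + 12*y*z^2 - z
∂A₃/∂z = -3*x^2 - x*y
∇·A = -3*x^2 - x*y - 8*y^3 + 12*y*z^2 - z
At (2, 3, -2): -88.

-88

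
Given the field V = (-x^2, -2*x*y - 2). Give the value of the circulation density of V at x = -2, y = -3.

6

∂V₂/∂x = -2*y
∂V₁/∂y = 0
Scalar curl = -2*y
At (-2, -3): 6.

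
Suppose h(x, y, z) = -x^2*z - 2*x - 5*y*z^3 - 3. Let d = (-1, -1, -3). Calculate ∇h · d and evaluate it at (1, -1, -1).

∂h/∂x = -2*x*z - 2
∂h/∂y = -5*z^3
∂h/∂z = -x^2 - 15*y*z^2
∇h at (1, -1, -1) = (0, 5, 14)
∇h · d = (0)(-1) + (5)(-1) + (14)(-3) = -47

-47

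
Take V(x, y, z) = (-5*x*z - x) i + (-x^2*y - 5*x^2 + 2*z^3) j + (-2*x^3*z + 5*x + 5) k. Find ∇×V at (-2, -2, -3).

(∇×V)₁ = ∂V₃/∂y − ∂V₂/∂z = -6*z^2
(∇×V)₂ = ∂V₁/∂z − ∂V₃/∂x = 6*x^2*z - 5*x - 5
(∇×V)₃ = ∂V₂/∂x − ∂V₁/∂y = -2*x*y - 10*x
∇×V = (-6*z^2, 6*x^2*z - 5*x - 5, -2*x*y - 10*x)
At (-2, -2, -3): (-54, -67, 12).

(-54, -67, 12)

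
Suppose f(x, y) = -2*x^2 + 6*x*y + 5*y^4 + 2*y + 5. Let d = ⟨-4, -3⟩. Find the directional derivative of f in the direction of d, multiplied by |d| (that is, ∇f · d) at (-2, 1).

∂f/∂x = -4*x + 6*y
∂f/∂y = 6*x + 20*y^3 + 2
∇f at (-2, 1) = (14, 10)
∇f · d = (14)(-4) + (10)(-3) = -86

-86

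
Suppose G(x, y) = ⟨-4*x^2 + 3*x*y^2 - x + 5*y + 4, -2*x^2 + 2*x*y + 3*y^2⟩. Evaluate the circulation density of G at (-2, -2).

∂G₂/∂x = -4*x + 2*y
∂G₁/∂y = 6*x*y + 5
Scalar curl = -6*x*y - 4*x + 2*y - 5
At (-2, -2): -25.

-25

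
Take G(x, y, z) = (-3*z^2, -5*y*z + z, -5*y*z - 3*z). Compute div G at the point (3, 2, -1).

∂G₁/∂x = 0
∂G₂/∂y = -5*z
∂G₃/∂z = -5*y - 3
∇·G = -5*y - 5*z - 3
At (3, 2, -1): -8.

-8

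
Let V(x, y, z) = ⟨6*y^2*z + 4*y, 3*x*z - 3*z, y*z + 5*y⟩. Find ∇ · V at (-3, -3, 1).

-3

∂V₁/∂x = 0
∂V₂/∂y = 0
∂V₃/∂z = y
∇·V = y
At (-3, -3, 1): -3.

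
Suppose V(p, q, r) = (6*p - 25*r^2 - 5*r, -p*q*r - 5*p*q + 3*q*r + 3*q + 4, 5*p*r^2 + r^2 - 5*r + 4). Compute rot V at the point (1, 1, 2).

(∇×V)₁ = ∂V₃/∂q − ∂V₂/∂r = p*q - 3*q
(∇×V)₂ = ∂V₁/∂r − ∂V₃/∂p = -5*r^2 - 50*r - 5
(∇×V)₃ = ∂V₂/∂p − ∂V₁/∂q = -q*r - 5*q
∇×V = (p*q - 3*q, -5*r^2 - 50*r - 5, -q*r - 5*q)
At (1, 1, 2): (-2, -125, -7).

(-2, -125, -7)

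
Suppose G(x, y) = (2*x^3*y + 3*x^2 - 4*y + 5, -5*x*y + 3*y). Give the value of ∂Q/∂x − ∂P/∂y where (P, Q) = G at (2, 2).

-22

∂G₂/∂x = -5*y
∂G₁/∂y = 2*x^3 - 4
Scalar curl = -2*x^3 - 5*y + 4
At (2, 2): -22.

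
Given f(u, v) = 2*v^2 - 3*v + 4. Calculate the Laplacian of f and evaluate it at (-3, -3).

4

∂²f/∂u² = 0
∂²f/∂v² = 4
∇²f = 4
At (-3, -3): 4.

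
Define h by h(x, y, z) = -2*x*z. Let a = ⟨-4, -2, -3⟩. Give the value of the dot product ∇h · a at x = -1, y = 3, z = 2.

10

∂h/∂x = -2*z
∂h/∂y = 0
∂h/∂z = -2*x
∇h at (-1, 3, 2) = (-4, 0, 2)
∇h · a = (-4)(-4) + (0)(-2) + (2)(-3) = 10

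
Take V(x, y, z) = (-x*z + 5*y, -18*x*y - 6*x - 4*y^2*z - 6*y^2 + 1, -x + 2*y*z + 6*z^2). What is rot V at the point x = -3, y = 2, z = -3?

(10, 4, -47)

(∇×V)₁ = ∂V₃/∂y − ∂V₂/∂z = 4*y^2 + 2*z
(∇×V)₂ = ∂V₁/∂z − ∂V₃/∂x = -x + 1
(∇×V)₃ = ∂V₂/∂x − ∂V₁/∂y = -18*y - 11
∇×V = (4*y^2 + 2*z, -x + 1, -18*y - 11)
At (-3, 2, -3): (10, 4, -47).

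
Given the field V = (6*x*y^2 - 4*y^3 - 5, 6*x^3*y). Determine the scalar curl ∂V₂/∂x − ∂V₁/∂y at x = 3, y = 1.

∂V₂/∂x = 18*x^2*y
∂V₁/∂y = 12*x*y - 12*y^2
Scalar curl = 18*x^2*y - 12*x*y + 12*y^2
At (3, 1): 138.

138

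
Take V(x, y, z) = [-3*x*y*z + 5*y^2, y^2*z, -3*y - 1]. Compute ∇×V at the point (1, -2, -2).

(∇×V)₁ = ∂V₃/∂y − ∂V₂/∂z = -y^2 - 3
(∇×V)₂ = ∂V₁/∂z − ∂V₃/∂x = -3*x*y
(∇×V)₃ = ∂V₂/∂x − ∂V₁/∂y = 3*x*z - 10*y
∇×V = (-y^2 - 3, -3*x*y, 3*x*z - 10*y)
At (1, -2, -2): (-7, 6, 14).

(-7, 6, 14)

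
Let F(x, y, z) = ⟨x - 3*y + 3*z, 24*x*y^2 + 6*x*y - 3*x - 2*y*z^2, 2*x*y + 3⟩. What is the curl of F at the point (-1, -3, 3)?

(∇×F)₁ = ∂F₃/∂y − ∂F₂/∂z = 2*x + 4*y*z
(∇×F)₂ = ∂F₁/∂z − ∂F₃/∂x = -2*y + 3
(∇×F)₃ = ∂F₂/∂x − ∂F₁/∂y = 24*y^2 + 6*y
∇×F = (2*x + 4*y*z, -2*y + 3, 24*y^2 + 6*y)
At (-1, -3, 3): (-38, 9, 198).

(-38, 9, 198)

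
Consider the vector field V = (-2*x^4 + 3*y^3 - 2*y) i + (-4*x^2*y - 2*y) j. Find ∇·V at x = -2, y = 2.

46

∂V₁/∂x = -8*x^3
∂V₂/∂y = -4*x^2 - 2
∇·V = -8*x^3 - 4*x^2 - 2
At (-2, 2): 46.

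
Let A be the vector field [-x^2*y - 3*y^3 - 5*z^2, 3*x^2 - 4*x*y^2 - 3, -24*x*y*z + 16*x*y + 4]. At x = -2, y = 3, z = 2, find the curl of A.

(∇×A)₁ = ∂A₃/∂y − ∂A₂/∂z = -24*x*z + 16*x
(∇×A)₂ = ∂A₁/∂z − ∂A₃/∂x = 24*y*z - 16*y - 10*z
(∇×A)₃ = ∂A₂/∂x − ∂A₁/∂y = x^2 + 6*x + 5*y^2
∇×A = (-24*x*z + 16*x, 24*y*z - 16*y - 10*z, x^2 + 6*x + 5*y^2)
At (-2, 3, 2): (64, 76, 37).

(64, 76, 37)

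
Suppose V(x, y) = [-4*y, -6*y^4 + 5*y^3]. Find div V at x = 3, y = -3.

783

∂V₁/∂x = 0
∂V₂/∂y = -24*y^3 + 15*y^2
∇·V = -24*y^3 + 15*y^2
At (3, -3): 783.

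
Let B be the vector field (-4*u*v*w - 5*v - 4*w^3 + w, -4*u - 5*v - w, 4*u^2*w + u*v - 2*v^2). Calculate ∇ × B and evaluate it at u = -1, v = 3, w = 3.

(-12, -74, -11)

(∇×B)₁ = ∂B₃/∂v − ∂B₂/∂w = u - 4*v + 1
(∇×B)₂ = ∂B₁/∂w − ∂B₃/∂u = -4*u*v - 8*u*w - v - 12*w^2 + 1
(∇×B)₃ = ∂B₂/∂u − ∂B₁/∂v = 4*u*w + 1
∇×B = (u - 4*v + 1, -4*u*v - 8*u*w - v - 12*w^2 + 1, 4*u*w + 1)
At (-1, 3, 3): (-12, -74, -11).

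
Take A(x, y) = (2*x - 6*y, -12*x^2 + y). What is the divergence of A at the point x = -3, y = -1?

3

∂A₁/∂x = 2
∂A₂/∂y = 1
∇·A = 3
At (-3, -1): 3.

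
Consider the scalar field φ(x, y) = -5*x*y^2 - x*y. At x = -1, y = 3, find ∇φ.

(-48, 31)

∂φ/∂x = -5*y^2 - y
∂φ/∂y = -10*x*y - x
∇φ = (-5*y^2 - y, -10*x*y - x)
At (-1, 3): (-48, 31).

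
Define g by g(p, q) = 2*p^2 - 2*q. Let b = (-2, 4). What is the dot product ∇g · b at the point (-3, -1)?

16

∂g/∂p = 4*p
∂g/∂q = -2
∇g at (-3, -1) = (-12, -2)
∇g · b = (-12)(-2) + (-2)(4) = 16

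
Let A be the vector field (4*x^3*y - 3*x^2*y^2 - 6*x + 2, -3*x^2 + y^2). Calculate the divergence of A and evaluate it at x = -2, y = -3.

-48

∂A₁/∂x = 12*x^2*y - 6*x*y^2 - 6
∂A₂/∂y = 2*y
∇·A = 12*x^2*y - 6*x*y^2 + 2*y - 6
At (-2, -3): -48.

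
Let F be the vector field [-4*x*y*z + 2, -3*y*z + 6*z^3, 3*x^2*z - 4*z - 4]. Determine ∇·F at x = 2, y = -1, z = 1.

∂F₁/∂x = -4*y*z
∂F₂/∂y = -3*z
∂F₃/∂z = 3*x^2 - 4
∇·F = 3*x^2 - 4*y*z - 3*z - 4
At (2, -1, 1): 9.

9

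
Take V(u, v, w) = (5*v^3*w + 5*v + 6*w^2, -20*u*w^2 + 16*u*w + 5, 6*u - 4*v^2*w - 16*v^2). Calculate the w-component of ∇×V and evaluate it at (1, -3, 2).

(∇×V)_3 = ∂V₂/∂u − ∂V₁/∂v
= -20*w^2 + 16*w − (15*v^2*w + 5)
= -15*v^2*w - 20*w^2 + 16*w - 5
At (1, -3, 2): -323.

-323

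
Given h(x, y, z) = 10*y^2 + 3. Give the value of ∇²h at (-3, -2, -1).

∂²h/∂x² = 0
∂²h/∂y² = 20
∂²h/∂z² = 0
∇²h = 20
At (-3, -2, -1): 20.

20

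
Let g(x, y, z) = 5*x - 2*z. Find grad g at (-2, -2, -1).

(5, 0, -2)

∂g/∂x = 5
∂g/∂y = 0
∂g/∂z = -2
∇g = (5, 0, -2)
At (-2, -2, -1): (5, 0, -2).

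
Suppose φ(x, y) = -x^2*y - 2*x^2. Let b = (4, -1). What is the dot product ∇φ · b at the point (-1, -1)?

9

∂φ/∂x = -2*x*y - 4*x
∂φ/∂y = -x^2
∇φ at (-1, -1) = (2, -1)
∇φ · b = (2)(4) + (-1)(-1) = 9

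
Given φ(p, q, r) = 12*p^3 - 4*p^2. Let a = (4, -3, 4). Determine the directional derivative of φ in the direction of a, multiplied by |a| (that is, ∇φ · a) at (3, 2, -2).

∂φ/∂p = 36*p^2 - 8*p
∂φ/∂q = 0
∂φ/∂r = 0
∇φ at (3, 2, -2) = (300, 0, 0)
∇φ · a = (300)(4) + (0)(-3) + (0)(4) = 1200

1200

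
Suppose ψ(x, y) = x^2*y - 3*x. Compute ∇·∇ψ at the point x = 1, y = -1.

-2

∂²ψ/∂x² = 2*y
∂²ψ/∂y² = 0
∇²ψ = 2*y
At (1, -1): -2.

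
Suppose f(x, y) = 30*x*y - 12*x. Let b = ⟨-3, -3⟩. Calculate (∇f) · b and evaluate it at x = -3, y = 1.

∂f/∂x = 30*y - 12
∂f/∂y = 30*x
∇f at (-3, 1) = (18, -90)
∇f · b = (18)(-3) + (-90)(-3) = 216

216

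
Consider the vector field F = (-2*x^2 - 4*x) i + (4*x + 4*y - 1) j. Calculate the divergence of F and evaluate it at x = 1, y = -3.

∂F₁/∂x = -4*x - 4
∂F₂/∂y = 4
∇·F = -4*x
At (1, -3): -4.

-4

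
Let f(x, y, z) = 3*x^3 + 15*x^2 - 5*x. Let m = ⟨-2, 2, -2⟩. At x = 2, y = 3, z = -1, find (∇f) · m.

∂f/∂x = 9*x^2 + 30*x - 5
∂f/∂y = 0
∂f/∂z = 0
∇f at (2, 3, -1) = (91, 0, 0)
∇f · m = (91)(-2) + (0)(2) + (0)(-2) = -182

-182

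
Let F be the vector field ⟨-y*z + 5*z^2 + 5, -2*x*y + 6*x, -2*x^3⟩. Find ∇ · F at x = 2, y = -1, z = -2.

-4

∂F₁/∂x = 0
∂F₂/∂y = -2*x
∂F₃/∂z = 0
∇·F = -2*x
At (2, -1, -2): -4.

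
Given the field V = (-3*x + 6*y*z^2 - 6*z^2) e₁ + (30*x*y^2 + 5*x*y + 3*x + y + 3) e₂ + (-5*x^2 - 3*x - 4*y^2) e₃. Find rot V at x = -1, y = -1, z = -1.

(∇×V)₁ = ∂V₃/∂y − ∂V₂/∂z = -8*y
(∇×V)₂ = ∂V₁/∂z − ∂V₃/∂x = 10*x + 12*y*z - 12*z + 3
(∇×V)₃ = ∂V₂/∂x − ∂V₁/∂y = 30*y^2 + 5*y - 6*z^2 + 3
∇×V = (-8*y, 10*x + 12*y*z - 12*z + 3, 30*y^2 + 5*y - 6*z^2 + 3)
At (-1, -1, -1): (8, 17, 22).

(8, 17, 22)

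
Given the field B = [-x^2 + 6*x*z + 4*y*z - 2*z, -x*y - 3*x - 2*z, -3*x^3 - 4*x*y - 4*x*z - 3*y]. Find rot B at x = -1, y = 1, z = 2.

(∇×B)₁ = ∂B₃/∂y − ∂B₂/∂z = -4*x - 1
(∇×B)₂ = ∂B₁/∂z − ∂B₃/∂x = 9*x^2 + 6*x + 8*y + 4*z - 2
(∇×B)₃ = ∂B₂/∂x − ∂B₁/∂y = -y - 4*z - 3
∇×B = (-4*x - 1, 9*x^2 + 6*x + 8*y + 4*z - 2, -y - 4*z - 3)
At (-1, 1, 2): (3, 17, -12).

(3, 17, -12)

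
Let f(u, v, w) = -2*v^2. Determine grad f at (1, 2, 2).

(0, -8, 0)

∂f/∂u = 0
∂f/∂v = -4*v
∂f/∂w = 0
∇f = (0, -4*v, 0)
At (1, 2, 2): (0, -8, 0).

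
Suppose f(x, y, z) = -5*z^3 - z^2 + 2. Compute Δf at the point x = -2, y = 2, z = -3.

∂²f/∂x² = 0
∂²f/∂y² = 0
∂²f/∂z² = -2*(15*z + 1)
∇²f = -30*z - 2
At (-2, 2, -3): 88.

88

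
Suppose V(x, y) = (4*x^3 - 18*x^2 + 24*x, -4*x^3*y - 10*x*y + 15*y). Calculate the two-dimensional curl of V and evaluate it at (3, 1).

∂V₂/∂x = -12*x^2*y - 10*y
∂V₁/∂y = 0
Scalar curl = -12*x^2*y - 10*y
At (3, 1): -118.

-118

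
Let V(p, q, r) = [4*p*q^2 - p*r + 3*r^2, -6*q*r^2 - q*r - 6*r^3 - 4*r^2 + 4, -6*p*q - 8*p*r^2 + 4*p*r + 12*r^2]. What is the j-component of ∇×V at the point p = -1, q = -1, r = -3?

(∇×V)_2 = ∂V₁/∂r − ∂V₃/∂p
= -p + 6*r − (-6*q - 8*r^2 + 4*r)
= -p + 6*q + 8*r^2 + 2*r
At (-1, -1, -3): 61.

61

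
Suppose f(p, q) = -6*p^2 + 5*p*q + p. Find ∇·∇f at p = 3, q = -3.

∂²f/∂p² = -12
∂²f/∂q² = 0
∇²f = -12
At (3, -3): -12.

-12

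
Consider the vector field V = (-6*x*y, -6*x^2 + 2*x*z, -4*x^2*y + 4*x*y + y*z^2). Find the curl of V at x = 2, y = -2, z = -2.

(-8, -24, -16)

(∇×V)₁ = ∂V₃/∂y − ∂V₂/∂z = -4*x^2 + 2*x + z^2
(∇×V)₂ = ∂V₁/∂z − ∂V₃/∂x = 8*x*y - 4*y
(∇×V)₃ = ∂V₂/∂x − ∂V₁/∂y = -6*x + 2*z
∇×V = (-4*x^2 + 2*x + z^2, 8*x*y - 4*y, -6*x + 2*z)
At (2, -2, -2): (-8, -24, -16).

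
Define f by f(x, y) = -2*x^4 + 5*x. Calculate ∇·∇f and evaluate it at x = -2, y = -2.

∂²f/∂x² = -24*x^2
∂²f/∂y² = 0
∇²f = -24*x^2
At (-2, -2): -96.

-96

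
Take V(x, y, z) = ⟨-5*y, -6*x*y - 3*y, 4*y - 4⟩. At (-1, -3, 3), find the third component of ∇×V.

(∇×V)_3 = ∂V₂/∂x − ∂V₁/∂y
= -6*y − (-5)
= -6*y + 5
At (-1, -3, 3): 23.

23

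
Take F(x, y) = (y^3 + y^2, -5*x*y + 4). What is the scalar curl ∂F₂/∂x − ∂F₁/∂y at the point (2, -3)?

∂F₂/∂x = -5*y
∂F₁/∂y = 3*y^2 + 2*y
Scalar curl = -3*y^2 - 7*y
At (2, -3): -6.

-6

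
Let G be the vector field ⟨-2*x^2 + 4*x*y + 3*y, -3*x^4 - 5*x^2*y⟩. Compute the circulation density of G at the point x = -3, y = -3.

243

∂G₂/∂x = -12*x^3 - 10*x*y
∂G₁/∂y = 4*x + 3
Scalar curl = -12*x^3 - 10*x*y - 4*x - 3
At (-3, -3): 243.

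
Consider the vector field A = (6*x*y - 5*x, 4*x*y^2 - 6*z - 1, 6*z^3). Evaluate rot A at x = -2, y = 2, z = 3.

(∇×A)₁ = ∂A₃/∂y − ∂A₂/∂z = 6
(∇×A)₂ = ∂A₁/∂z − ∂A₃/∂x = 0
(∇×A)₃ = ∂A₂/∂x − ∂A₁/∂y = -6*x + 4*y^2
∇×A = (6, 0, -6*x + 4*y^2)
At (-2, 2, 3): (6, 0, 28).

(6, 0, 28)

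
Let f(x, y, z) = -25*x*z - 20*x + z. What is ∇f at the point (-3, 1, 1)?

∂f/∂x = -25*z - 20
∂f/∂y = 0
∂f/∂z = -25*x + 1
∇f = (-25*z - 20, 0, -25*x + 1)
At (-3, 1, 1): (-45, 0, 76).

(-45, 0, 76)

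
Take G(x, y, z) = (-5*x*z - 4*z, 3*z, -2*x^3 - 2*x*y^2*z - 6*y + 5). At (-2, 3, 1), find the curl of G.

(∇×G)₁ = ∂G₃/∂y − ∂G₂/∂z = -4*x*y*z - 9
(∇×G)₂ = ∂G₁/∂z − ∂G₃/∂x = 6*x^2 - 5*x + 2*y^2*z - 4
(∇×G)₃ = ∂G₂/∂x − ∂G₁/∂y = 0
∇×G = (-4*x*y*z - 9, 6*x^2 - 5*x + 2*y^2*z - 4, 0)
At (-2, 3, 1): (15, 48, 0).

(15, 48, 0)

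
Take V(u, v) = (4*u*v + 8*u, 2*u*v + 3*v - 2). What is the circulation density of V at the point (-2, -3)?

2

∂V₂/∂u = 2*v
∂V₁/∂v = 4*u
Scalar curl = -4*u + 2*v
At (-2, -3): 2.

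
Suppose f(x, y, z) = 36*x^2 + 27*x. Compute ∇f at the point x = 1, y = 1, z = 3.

(99, 0, 0)

∂f/∂x = 72*x + 27
∂f/∂y = 0
∂f/∂z = 0
∇f = (72*x + 27, 0, 0)
At (1, 1, 3): (99, 0, 0).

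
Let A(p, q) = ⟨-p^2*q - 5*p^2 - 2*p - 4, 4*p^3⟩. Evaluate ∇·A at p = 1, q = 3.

∂A₁/∂p = -2*p*q - 10*p - 2
∂A₂/∂q = 0
∇·A = -2*p*q - 10*p - 2
At (1, 3): -18.

-18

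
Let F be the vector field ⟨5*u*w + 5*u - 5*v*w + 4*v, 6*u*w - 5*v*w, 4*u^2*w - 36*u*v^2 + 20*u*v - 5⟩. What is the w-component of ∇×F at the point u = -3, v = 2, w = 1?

7

(∇×F)_3 = ∂F₂/∂u − ∂F₁/∂v
= 6*w − (-5*w + 4)
= 11*w - 4
At (-3, 2, 1): 7.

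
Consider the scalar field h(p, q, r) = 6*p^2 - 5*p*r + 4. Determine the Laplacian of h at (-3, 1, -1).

∂²h/∂p² = 12
∂²h/∂q² = 0
∂²h/∂r² = 0
∇²h = 12
At (-3, 1, -1): 12.

12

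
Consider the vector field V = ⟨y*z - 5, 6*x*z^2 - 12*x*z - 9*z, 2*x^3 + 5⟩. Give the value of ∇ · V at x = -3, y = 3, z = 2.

∂V₁/∂x = 0
∂V₂/∂y = 0
∂V₃/∂z = 0
∇·V = 0
At (-3, 3, 2): 0.

0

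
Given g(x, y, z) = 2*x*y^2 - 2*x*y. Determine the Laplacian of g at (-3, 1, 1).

-12

∂²g/∂x² = 0
∂²g/∂y² = 4*x
∂²g/∂z² = 0
∇²g = 4*x
At (-3, 1, 1): -12.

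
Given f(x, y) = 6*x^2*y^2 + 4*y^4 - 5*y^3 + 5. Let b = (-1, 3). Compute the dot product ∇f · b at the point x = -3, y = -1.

∂f/∂x = 12*x*y^2
∂f/∂y = 12*x^2*y + 16*y^3 - 15*y^2
∇f at (-3, -1) = (-36, -139)
∇f · b = (-36)(-1) + (-139)(3) = -381

-381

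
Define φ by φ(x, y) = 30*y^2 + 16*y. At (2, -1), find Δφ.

∂²φ/∂x² = 0
∂²φ/∂y² = 60
∇²φ = 60
At (2, -1): 60.

60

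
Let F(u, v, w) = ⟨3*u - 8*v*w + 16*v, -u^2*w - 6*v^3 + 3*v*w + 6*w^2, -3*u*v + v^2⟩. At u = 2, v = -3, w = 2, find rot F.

(-23, 15, -8)

(∇×F)₁ = ∂F₃/∂v − ∂F₂/∂w = u^2 - 3*u - v - 12*w
(∇×F)₂ = ∂F₁/∂w − ∂F₃/∂u = -5*v
(∇×F)₃ = ∂F₂/∂u − ∂F₁/∂v = -2*u*w + 8*w - 16
∇×F = (u^2 - 3*u - v - 12*w, -5*v, -2*u*w + 8*w - 16)
At (2, -3, 2): (-23, 15, -8).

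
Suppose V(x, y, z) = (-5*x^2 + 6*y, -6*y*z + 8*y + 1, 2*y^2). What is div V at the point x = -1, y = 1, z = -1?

∂V₁/∂x = -10*x
∂V₂/∂y = -6*z + 8
∂V₃/∂z = 0
∇·V = -10*x - 6*z + 8
At (-1, 1, -1): 24.

24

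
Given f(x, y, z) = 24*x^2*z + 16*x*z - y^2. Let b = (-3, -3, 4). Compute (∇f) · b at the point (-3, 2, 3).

1836

∂f/∂x = 48*x*z + 16*z
∂f/∂y = -2*y
∂f/∂z = 24*x^2 + 16*x
∇f at (-3, 2, 3) = (-384, -4, 168)
∇f · b = (-384)(-3) + (-4)(-3) + (168)(4) = 1836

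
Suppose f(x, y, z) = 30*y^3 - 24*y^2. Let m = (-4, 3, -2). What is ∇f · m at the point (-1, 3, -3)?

∂f/∂x = 0
∂f/∂y = 90*y^2 - 48*y
∂f/∂z = 0
∇f at (-1, 3, -3) = (0, 666, 0)
∇f · m = (0)(-4) + (666)(3) + (0)(-2) = 1998

1998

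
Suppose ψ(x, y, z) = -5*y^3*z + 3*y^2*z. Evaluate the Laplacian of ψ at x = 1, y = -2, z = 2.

∂²ψ/∂x² = 0
∂²ψ/∂y² = 6*z*(-5*y + 1)
∂²ψ/∂z² = 0
∇²ψ = -30*y*z + 6*z
At (1, -2, 2): 132.

132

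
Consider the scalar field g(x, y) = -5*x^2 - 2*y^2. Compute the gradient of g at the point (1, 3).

∂g/∂x = -10*x
∂g/∂y = -4*y
∇g = (-10*x, -4*y)
At (1, 3): (-10, -12).

(-10, -12)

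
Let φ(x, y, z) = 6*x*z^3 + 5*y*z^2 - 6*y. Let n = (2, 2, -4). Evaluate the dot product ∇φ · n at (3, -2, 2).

-580

∂φ/∂x = 6*z^3
∂φ/∂y = 5*z^2 - 6
∂φ/∂z = 18*x*z^2 + 10*y*z
∇φ at (3, -2, 2) = (48, 14, 176)
∇φ · n = (48)(2) + (14)(2) + (176)(-4) = -580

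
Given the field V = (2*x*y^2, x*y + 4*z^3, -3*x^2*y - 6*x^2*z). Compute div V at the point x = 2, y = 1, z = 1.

∂V₁/∂x = 2*y^2
∂V₂/∂y = x
∂V₃/∂z = -6*x^2
∇·V = -6*x^2 + x + 2*y^2
At (2, 1, 1): -20.

-20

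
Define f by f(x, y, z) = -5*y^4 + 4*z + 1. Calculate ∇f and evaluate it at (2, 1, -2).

∂f/∂x = 0
∂f/∂y = -20*y^3
∂f/∂z = 4
∇f = (0, -20*y^3, 4)
At (2, 1, -2): (0, -20, 4).

(0, -20, 4)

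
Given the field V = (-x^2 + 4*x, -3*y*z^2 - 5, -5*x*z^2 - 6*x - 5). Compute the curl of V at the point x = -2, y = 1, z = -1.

(-6, 11, 0)

(∇×V)₁ = ∂V₃/∂y − ∂V₂/∂z = 6*y*z
(∇×V)₂ = ∂V₁/∂z − ∂V₃/∂x = 5*z^2 + 6
(∇×V)₃ = ∂V₂/∂x − ∂V₁/∂y = 0
∇×V = (6*y*z, 5*z^2 + 6, 0)
At (-2, 1, -1): (-6, 11, 0).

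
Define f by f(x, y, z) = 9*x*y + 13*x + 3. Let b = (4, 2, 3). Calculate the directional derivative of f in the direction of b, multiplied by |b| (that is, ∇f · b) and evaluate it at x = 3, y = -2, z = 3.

34

∂f/∂x = 9*y + 13
∂f/∂y = 9*x
∂f/∂z = 0
∇f at (3, -2, 3) = (-5, 27, 0)
∇f · b = (-5)(4) + (27)(2) + (0)(3) = 34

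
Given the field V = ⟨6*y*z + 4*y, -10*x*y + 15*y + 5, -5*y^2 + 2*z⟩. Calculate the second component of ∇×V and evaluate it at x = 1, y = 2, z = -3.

12

(∇×V)_2 = ∂V₁/∂z − ∂V₃/∂x
= 6*y − (0)
= 6*y
At (1, 2, -3): 12.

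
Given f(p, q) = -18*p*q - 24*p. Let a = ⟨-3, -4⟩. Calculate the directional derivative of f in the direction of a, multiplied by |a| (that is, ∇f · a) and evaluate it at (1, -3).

-18

∂f/∂p = -18*q - 24
∂f/∂q = -18*p
∇f at (1, -3) = (30, -18)
∇f · a = (30)(-3) + (-18)(-4) = -18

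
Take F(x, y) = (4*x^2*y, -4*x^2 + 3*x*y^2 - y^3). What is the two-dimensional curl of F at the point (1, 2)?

∂F₂/∂x = -8*x + 3*y^2
∂F₁/∂y = 4*x^2
Scalar curl = -4*x^2 - 8*x + 3*y^2
At (1, 2): 0.

0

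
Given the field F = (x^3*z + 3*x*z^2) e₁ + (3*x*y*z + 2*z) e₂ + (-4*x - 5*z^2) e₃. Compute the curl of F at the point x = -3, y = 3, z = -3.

(∇×F)₁ = ∂F₃/∂y − ∂F₂/∂z = -3*x*y - 2
(∇×F)₂ = ∂F₁/∂z − ∂F₃/∂x = x^3 + 6*x*z + 4
(∇×F)₃ = ∂F₂/∂x − ∂F₁/∂y = 3*y*z
∇×F = (-3*x*y - 2, x^3 + 6*x*z + 4, 3*y*z)
At (-3, 3, -3): (25, 31, -27).

(25, 31, -27)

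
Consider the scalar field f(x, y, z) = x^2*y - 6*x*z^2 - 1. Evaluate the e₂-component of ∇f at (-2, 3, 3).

(∇f)_2 = ∂f/∂y = x^2
At (-2, 3, 3): 4.

4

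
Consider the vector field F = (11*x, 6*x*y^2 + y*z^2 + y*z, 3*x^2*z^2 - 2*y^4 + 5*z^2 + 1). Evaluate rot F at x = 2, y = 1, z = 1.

(-11, -12, 6)

(∇×F)₁ = ∂F₃/∂y − ∂F₂/∂z = -8*y^3 - 2*y*z - y
(∇×F)₂ = ∂F₁/∂z − ∂F₃/∂x = -6*x*z^2
(∇×F)₃ = ∂F₂/∂x − ∂F₁/∂y = 6*y^2
∇×F = (-8*y^3 - 2*y*z - y, -6*x*z^2, 6*y^2)
At (2, 1, 1): (-11, -12, 6).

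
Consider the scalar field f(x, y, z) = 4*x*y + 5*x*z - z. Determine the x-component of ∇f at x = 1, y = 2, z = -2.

-2

(∇f)_1 = ∂f/∂x = 4*y + 5*z
At (1, 2, -2): -2.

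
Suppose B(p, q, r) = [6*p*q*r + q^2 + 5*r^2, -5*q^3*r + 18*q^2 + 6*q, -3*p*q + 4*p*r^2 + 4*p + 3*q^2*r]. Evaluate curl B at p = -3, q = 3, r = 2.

(∇×B)₁ = ∂B₃/∂q − ∂B₂/∂r = -3*p + 5*q^3 + 6*q*r
(∇×B)₂ = ∂B₁/∂r − ∂B₃/∂p = 6*p*q + 3*q - 4*r^2 + 10*r - 4
(∇×B)₃ = ∂B₂/∂p − ∂B₁/∂q = -6*p*r - 2*q
∇×B = (-3*p + 5*q^3 + 6*q*r, 6*p*q + 3*q - 4*r^2 + 10*r - 4, -6*p*r - 2*q)
At (-3, 3, 2): (180, -45, 30).

(180, -45, 30)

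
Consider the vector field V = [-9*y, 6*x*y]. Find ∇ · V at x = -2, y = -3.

∂V₁/∂x = 0
∂V₂/∂y = 6*x
∇·V = 6*x
At (-2, -3): -12.

-12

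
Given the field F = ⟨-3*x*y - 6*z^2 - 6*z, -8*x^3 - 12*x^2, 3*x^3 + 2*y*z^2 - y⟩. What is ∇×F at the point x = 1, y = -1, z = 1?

(1, -27, -45)

(∇×F)₁ = ∂F₃/∂y − ∂F₂/∂z = 2*z^2 - 1
(∇×F)₂ = ∂F₁/∂z − ∂F₃/∂x = -9*x^2 - 12*z - 6
(∇×F)₃ = ∂F₂/∂x − ∂F₁/∂y = -24*x^2 - 21*x
∇×F = (2*z^2 - 1, -9*x^2 - 12*z - 6, -24*x^2 - 21*x)
At (1, -1, 1): (1, -27, -45).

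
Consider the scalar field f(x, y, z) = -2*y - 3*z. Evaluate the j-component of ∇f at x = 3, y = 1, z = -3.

-2

(∇f)_2 = ∂f/∂y = -2
At (3, 1, -3): -2.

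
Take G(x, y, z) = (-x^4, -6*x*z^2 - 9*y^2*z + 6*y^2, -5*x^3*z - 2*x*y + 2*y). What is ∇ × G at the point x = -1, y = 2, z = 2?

(∇×G)₁ = ∂G₃/∂y − ∂G₂/∂z = 12*x*z - 2*x + 9*y^2 + 2
(∇×G)₂ = ∂G₁/∂z − ∂G₃/∂x = 15*x^2*z + 2*y
(∇×G)₃ = ∂G₂/∂x − ∂G₁/∂y = -6*z^2
∇×G = (12*x*z - 2*x + 9*y^2 + 2, 15*x^2*z + 2*y, -6*z^2)
At (-1, 2, 2): (16, 34, -24).

(16, 34, -24)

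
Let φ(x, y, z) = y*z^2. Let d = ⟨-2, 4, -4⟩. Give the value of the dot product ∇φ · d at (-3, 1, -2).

32

∂φ/∂x = 0
∂φ/∂y = z^2
∂φ/∂z = 2*y*z
∇φ at (-3, 1, -2) = (0, 4, -4)
∇φ · d = (0)(-2) + (4)(4) + (-4)(-4) = 32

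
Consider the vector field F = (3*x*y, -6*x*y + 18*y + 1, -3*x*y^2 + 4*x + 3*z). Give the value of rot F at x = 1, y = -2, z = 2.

(∇×F)₁ = ∂F₃/∂y − ∂F₂/∂z = -6*x*y
(∇×F)₂ = ∂F₁/∂z − ∂F₃/∂x = 3*y^2 - 4
(∇×F)₃ = ∂F₂/∂x − ∂F₁/∂y = -3*x - 6*y
∇×F = (-6*x*y, 3*y^2 - 4, -3*x - 6*y)
At (1, -2, 2): (12, 8, 9).

(12, 8, 9)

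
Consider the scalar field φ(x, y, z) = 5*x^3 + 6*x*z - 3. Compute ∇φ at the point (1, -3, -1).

∂φ/∂x = 15*x^2 + 6*z
∂φ/∂y = 0
∂φ/∂z = 6*x
∇φ = (15*x^2 + 6*z, 0, 6*x)
At (1, -3, -1): (9, 0, 6).

(9, 0, 6)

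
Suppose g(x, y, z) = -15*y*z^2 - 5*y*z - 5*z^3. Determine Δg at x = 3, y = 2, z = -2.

∂²g/∂x² = 0
∂²g/∂y² = 0
∂²g/∂z² = -30*(y + z)
∇²g = -30*y - 30*z
At (3, 2, -2): 0.

0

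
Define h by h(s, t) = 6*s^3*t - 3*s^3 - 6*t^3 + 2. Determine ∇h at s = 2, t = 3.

(180, -114)

∂h/∂s = 18*s^2*t - 9*s^2
∂h/∂t = 6*s^3 - 18*t^2
∇h = (18*s^2*t - 9*s^2, 6*s^3 - 18*t^2)
At (2, 3): (180, -114).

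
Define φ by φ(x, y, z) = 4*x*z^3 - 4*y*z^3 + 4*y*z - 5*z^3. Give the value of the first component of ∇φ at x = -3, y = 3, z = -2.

-32

(∇φ)_1 = ∂φ/∂x = 4*z^3
At (-3, 3, -2): -32.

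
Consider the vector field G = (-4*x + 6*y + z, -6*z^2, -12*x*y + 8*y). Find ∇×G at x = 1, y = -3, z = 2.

(∇×G)₁ = ∂G₃/∂y − ∂G₂/∂z = -12*x + 12*z + 8
(∇×G)₂ = ∂G₁/∂z − ∂G₃/∂x = 12*y + 1
(∇×G)₃ = ∂G₂/∂x − ∂G₁/∂y = -6
∇×G = (-12*x + 12*z + 8, 12*y + 1, -6)
At (1, -3, 2): (20, -35, -6).

(20, -35, -6)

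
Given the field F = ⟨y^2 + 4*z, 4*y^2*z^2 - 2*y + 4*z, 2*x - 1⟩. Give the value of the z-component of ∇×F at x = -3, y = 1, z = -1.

-2

(∇×F)_3 = ∂F₂/∂x − ∂F₁/∂y
= 0 − (2*y)
= -2*y
At (-3, 1, -1): -2.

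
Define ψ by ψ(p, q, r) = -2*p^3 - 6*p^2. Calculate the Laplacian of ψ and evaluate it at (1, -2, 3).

∂²ψ/∂p² = -12*(p + 1)
∂²ψ/∂q² = 0
∂²ψ/∂r² = 0
∇²ψ = -12*p - 12
At (1, -2, 3): -24.

-24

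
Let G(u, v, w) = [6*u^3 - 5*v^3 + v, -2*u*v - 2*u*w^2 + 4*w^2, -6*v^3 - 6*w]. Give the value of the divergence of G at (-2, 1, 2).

∂G₁/∂u = 18*u^2
∂G₂/∂v = -2*u
∂G₃/∂w = -6
∇·G = 18*u^2 - 2*u - 6
At (-2, 1, 2): 70.

70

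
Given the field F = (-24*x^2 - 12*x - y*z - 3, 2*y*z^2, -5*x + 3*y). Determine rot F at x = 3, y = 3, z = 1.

(∇×F)₁ = ∂F₃/∂y − ∂F₂/∂z = -4*y*z + 3
(∇×F)₂ = ∂F₁/∂z − ∂F₃/∂x = -y + 5
(∇×F)₃ = ∂F₂/∂x − ∂F₁/∂y = z
∇×F = (-4*y*z + 3, -y + 5, z)
At (3, 3, 1): (-9, 2, 1).

(-9, 2, 1)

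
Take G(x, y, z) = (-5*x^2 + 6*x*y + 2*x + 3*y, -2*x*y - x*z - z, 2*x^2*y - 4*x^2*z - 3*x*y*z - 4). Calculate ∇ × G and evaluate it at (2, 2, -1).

(∇×G)₁ = ∂G₃/∂y − ∂G₂/∂z = 2*x^2 - 3*x*z + x + 1
(∇×G)₂ = ∂G₁/∂z − ∂G₃/∂x = -4*x*y + 8*x*z + 3*y*z
(∇×G)₃ = ∂G₂/∂x − ∂G₁/∂y = -6*x - 2*y - z - 3
∇×G = (2*x^2 - 3*x*z + x + 1, -4*x*y + 8*x*z + 3*y*z, -6*x - 2*y - z - 3)
At (2, 2, -1): (17, -38, -18).

(17, -38, -18)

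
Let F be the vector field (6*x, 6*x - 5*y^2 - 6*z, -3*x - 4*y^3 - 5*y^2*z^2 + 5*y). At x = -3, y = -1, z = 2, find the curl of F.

(∇×F)₁ = ∂F₃/∂y − ∂F₂/∂z = -12*y^2 - 10*y*z^2 + 11
(∇×F)₂ = ∂F₁/∂z − ∂F₃/∂x = 3
(∇×F)₃ = ∂F₂/∂x − ∂F₁/∂y = 6
∇×F = (-12*y^2 - 10*y*z^2 + 11, 3, 6)
At (-3, -1, 2): (39, 3, 6).

(39, 3, 6)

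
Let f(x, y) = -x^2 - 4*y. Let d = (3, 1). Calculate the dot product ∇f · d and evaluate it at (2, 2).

∂f/∂x = -2*x
∂f/∂y = -4
∇f at (2, 2) = (-4, -4)
∇f · d = (-4)(3) + (-4)(1) = -16

-16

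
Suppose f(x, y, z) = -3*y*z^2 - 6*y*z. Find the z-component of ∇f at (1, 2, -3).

24

(∇f)_3 = ∂f/∂z = -6*y*z - 6*y
At (1, 2, -3): 24.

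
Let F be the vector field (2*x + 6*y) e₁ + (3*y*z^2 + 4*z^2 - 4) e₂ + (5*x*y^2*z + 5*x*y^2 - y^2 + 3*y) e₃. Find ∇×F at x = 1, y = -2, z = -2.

(∇×F)₁ = ∂F₃/∂y − ∂F₂/∂z = 10*x*y*z + 10*x*y - 6*y*z - 2*y - 8*z + 3
(∇×F)₂ = ∂F₁/∂z − ∂F₃/∂x = -5*y^2*z - 5*y^2
(∇×F)₃ = ∂F₂/∂x − ∂F₁/∂y = -6
∇×F = (10*x*y*z + 10*x*y - 6*y*z - 2*y - 8*z + 3, -5*y^2*z - 5*y^2, -6)
At (1, -2, -2): (19, 20, -6).

(19, 20, -6)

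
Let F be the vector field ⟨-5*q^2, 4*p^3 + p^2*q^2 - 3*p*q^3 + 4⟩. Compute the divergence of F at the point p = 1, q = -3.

∂F₁/∂p = 0
∂F₂/∂q = 2*p^2*q - 9*p*q^2
∇·F = 2*p^2*q - 9*p*q^2
At (1, -3): -87.

-87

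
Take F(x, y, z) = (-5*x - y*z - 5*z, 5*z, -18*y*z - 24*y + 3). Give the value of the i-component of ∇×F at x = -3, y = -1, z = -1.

(∇×F)_1 = ∂F₃/∂y − ∂F₂/∂z
= -18*z - 24 − (5)
= -18*z - 29
At (-3, -1, -1): -11.

-11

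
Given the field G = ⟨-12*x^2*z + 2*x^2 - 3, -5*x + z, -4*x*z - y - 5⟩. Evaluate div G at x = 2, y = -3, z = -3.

144

∂G₁/∂x = -24*x*z + 4*x
∂G₂/∂y = 0
∂G₃/∂z = -4*x
∇·G = -24*x*z
At (2, -3, -3): 144.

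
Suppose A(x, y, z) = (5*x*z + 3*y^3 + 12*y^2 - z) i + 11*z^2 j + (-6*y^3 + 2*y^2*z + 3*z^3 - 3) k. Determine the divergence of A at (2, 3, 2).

∂A₁/∂x = 5*z
∂A₂/∂y = 0
∂A₃/∂z = 2*y^2 + 9*z^2
∇·A = 2*y^2 + 9*z^2 + 5*z
At (2, 3, 2): 64.

64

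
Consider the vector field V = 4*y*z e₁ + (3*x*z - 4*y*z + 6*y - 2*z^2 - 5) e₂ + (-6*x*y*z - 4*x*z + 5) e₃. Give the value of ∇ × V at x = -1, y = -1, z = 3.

(29, -10, -3)

(∇×V)₁ = ∂V₃/∂y − ∂V₂/∂z = -6*x*z - 3*x + 4*y + 4*z
(∇×V)₂ = ∂V₁/∂z − ∂V₃/∂x = 6*y*z + 4*y + 4*z
(∇×V)₃ = ∂V₂/∂x − ∂V₁/∂y = -z
∇×V = (-6*x*z - 3*x + 4*y + 4*z, 6*y*z + 4*y + 4*z, -z)
At (-1, -1, 3): (29, -10, -3).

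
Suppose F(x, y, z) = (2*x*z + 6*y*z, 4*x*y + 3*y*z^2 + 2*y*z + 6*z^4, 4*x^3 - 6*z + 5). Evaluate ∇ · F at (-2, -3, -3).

∂F₁/∂x = 2*z
∂F₂/∂y = 4*x + 3*z^2 + 2*z
∂F₃/∂z = -6
∇·F = 4*x + 3*z^2 + 4*z - 6
At (-2, -3, -3): 1.

1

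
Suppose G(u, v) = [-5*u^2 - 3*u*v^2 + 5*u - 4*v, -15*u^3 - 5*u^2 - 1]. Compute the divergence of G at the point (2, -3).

-42

∂G₁/∂u = -10*u - 3*v^2 + 5
∂G₂/∂v = 0
∇·G = -10*u - 3*v^2 + 5
At (2, -3): -42.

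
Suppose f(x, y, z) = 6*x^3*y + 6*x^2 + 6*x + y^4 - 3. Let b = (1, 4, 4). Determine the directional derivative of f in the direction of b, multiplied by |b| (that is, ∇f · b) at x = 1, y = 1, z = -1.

∂f/∂x = 18*x^2*y + 12*x + 6
∂f/∂y = 6*x^3 + 4*y^3
∂f/∂z = 0
∇f at (1, 1, -1) = (36, 10, 0)
∇f · b = (36)(1) + (10)(4) + (0)(4) = 76

76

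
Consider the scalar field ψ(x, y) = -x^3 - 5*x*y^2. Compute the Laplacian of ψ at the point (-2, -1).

32

∂²ψ/∂x² = -6*x
∂²ψ/∂y² = -10*x
∇²ψ = -16*x
At (-2, -1): 32.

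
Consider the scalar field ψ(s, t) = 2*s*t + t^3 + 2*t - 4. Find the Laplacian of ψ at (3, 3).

18

∂²ψ/∂s² = 0
∂²ψ/∂t² = 6*t
∇²ψ = 6*t
At (3, 3): 18.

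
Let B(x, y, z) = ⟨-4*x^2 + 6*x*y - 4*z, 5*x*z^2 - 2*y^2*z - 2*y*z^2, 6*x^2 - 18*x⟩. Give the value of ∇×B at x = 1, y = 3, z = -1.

(16, 2, -1)

(∇×B)₁ = ∂B₃/∂y − ∂B₂/∂z = -10*x*z + 2*y^2 + 4*y*z
(∇×B)₂ = ∂B₁/∂z − ∂B₃/∂x = -12*x + 14
(∇×B)₃ = ∂B₂/∂x − ∂B₁/∂y = -6*x + 5*z^2
∇×B = (-10*x*z + 2*y^2 + 4*y*z, -12*x + 14, -6*x + 5*z^2)
At (1, 3, -1): (16, 2, -1).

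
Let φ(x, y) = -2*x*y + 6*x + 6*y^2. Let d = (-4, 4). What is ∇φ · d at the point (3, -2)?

∂φ/∂x = -2*y + 6
∂φ/∂y = -2*x + 12*y
∇φ at (3, -2) = (10, -30)
∇φ · d = (10)(-4) + (-30)(4) = -160

-160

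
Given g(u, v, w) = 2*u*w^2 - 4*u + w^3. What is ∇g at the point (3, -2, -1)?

(-2, 0, -9)

∂g/∂u = 2*w^2 - 4
∂g/∂v = 0
∂g/∂w = 4*u*w + 3*w^2
∇g = (2*w^2 - 4, 0, 4*u*w + 3*w^2)
At (3, -2, -1): (-2, 0, -9).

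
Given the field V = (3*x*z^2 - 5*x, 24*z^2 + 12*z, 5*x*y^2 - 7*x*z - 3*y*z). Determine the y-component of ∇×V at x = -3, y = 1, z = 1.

(∇×V)_2 = ∂V₁/∂z − ∂V₃/∂x
= 6*x*z − (5*y^2 - 7*z)
= 6*x*z - 5*y^2 + 7*z
At (-3, 1, 1): -16.

-16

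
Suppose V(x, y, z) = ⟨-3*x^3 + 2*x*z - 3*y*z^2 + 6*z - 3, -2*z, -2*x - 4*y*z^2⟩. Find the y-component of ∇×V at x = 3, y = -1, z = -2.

(∇×V)_2 = ∂V₁/∂z − ∂V₃/∂x
= 2*x - 6*y*z + 6 − (-2)
= 2*x - 6*y*z + 8
At (3, -1, -2): 2.

2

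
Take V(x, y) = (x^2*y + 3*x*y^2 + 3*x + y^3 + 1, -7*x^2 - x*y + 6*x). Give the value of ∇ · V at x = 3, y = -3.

9

∂V₁/∂x = 2*x*y + 3*y^2 + 3
∂V₂/∂y = -x
∇·V = 2*x*y - x + 3*y^2 + 3
At (3, -3): 9.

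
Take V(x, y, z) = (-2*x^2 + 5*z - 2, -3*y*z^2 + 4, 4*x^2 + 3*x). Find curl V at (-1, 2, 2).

(24, 10, 0)

(∇×V)₁ = ∂V₃/∂y − ∂V₂/∂z = 6*y*z
(∇×V)₂ = ∂V₁/∂z − ∂V₃/∂x = -8*x + 2
(∇×V)₃ = ∂V₂/∂x − ∂V₁/∂y = 0
∇×V = (6*y*z, -8*x + 2, 0)
At (-1, 2, 2): (24, 10, 0).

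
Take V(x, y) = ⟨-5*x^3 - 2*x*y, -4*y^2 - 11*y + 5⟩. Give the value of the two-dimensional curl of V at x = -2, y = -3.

-4

∂V₂/∂x = 0
∂V₁/∂y = -2*x
Scalar curl = 2*x
At (-2, -3): -4.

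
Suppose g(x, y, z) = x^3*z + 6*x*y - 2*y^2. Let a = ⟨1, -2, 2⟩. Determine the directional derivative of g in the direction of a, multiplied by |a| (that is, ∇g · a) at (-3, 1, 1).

∂g/∂x = 3*x^2*z + 6*y
∂g/∂y = 6*x - 4*y
∂g/∂z = x^3
∇g at (-3, 1, 1) = (33, -22, -27)
∇g · a = (33)(1) + (-22)(-2) + (-27)(2) = 23

23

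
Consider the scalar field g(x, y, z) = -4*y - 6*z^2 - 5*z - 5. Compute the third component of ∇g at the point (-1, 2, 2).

-29

(∇g)_3 = ∂g/∂z = -12*z - 5
At (-1, 2, 2): -29.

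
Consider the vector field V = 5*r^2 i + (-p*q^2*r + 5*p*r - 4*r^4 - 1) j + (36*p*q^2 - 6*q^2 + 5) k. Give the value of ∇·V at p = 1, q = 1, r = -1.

∂V₁/∂p = 0
∂V₂/∂q = -2*p*q*r
∂V₃/∂r = 0
∇·V = -2*p*q*r
At (1, 1, -1): 2.

2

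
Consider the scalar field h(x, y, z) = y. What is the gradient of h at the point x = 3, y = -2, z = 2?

∂h/∂x = 0
∂h/∂y = 1
∂h/∂z = 0
∇h = (0, 1, 0)
At (3, -2, 2): (0, 1, 0).

(0, 1, 0)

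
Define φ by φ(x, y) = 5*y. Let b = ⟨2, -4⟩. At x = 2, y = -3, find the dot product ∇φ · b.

∂φ/∂x = 0
∂φ/∂y = 5
∇φ at (2, -3) = (0, 5)
∇φ · b = (0)(2) + (5)(-4) = -20

-20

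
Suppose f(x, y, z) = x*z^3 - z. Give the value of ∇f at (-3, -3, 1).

∂f/∂x = z^3
∂f/∂y = 0
∂f/∂z = 3*x*z^2 - 1
∇f = (z^3, 0, 3*x*z^2 - 1)
At (-3, -3, 1): (1, 0, -10).

(1, 0, -10)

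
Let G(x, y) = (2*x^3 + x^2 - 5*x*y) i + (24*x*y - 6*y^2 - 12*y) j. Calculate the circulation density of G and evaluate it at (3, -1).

-9

∂G₂/∂x = 24*y
∂G₁/∂y = -5*x
Scalar curl = 5*x + 24*y
At (3, -1): -9.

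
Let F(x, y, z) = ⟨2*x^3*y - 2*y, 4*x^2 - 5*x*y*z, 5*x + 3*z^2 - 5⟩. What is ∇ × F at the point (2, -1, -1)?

(∇×F)₁ = ∂F₃/∂y − ∂F₂/∂z = 5*x*y
(∇×F)₂ = ∂F₁/∂z − ∂F₃/∂x = -5
(∇×F)₃ = ∂F₂/∂x − ∂F₁/∂y = -2*x^3 + 8*x - 5*y*z + 2
∇×F = (5*x*y, -5, -2*x^3 + 8*x - 5*y*z + 2)
At (2, -1, -1): (-10, -5, -3).

(-10, -5, -3)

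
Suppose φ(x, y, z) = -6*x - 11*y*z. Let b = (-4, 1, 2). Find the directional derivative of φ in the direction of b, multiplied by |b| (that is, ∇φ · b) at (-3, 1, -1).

∂φ/∂x = -6
∂φ/∂y = -11*z
∂φ/∂z = -11*y
∇φ at (-3, 1, -1) = (-6, 11, -11)
∇φ · b = (-6)(-4) + (11)(1) + (-11)(2) = 13

13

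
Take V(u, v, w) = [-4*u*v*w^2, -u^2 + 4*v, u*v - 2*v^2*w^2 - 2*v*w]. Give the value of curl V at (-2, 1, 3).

(∇×V)₁ = ∂V₃/∂v − ∂V₂/∂w = u - 4*v*w^2 - 2*w
(∇×V)₂ = ∂V₁/∂w − ∂V₃/∂u = -8*u*v*w - v
(∇×V)₃ = ∂V₂/∂u − ∂V₁/∂v = 4*u*w^2 - 2*u
∇×V = (u - 4*v*w^2 - 2*w, -8*u*v*w - v, 4*u*w^2 - 2*u)
At (-2, 1, 3): (-44, 47, -68).

(-44, 47, -68)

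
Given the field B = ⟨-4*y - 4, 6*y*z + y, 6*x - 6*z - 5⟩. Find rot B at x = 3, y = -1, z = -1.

(6, -6, 4)

(∇×B)₁ = ∂B₃/∂y − ∂B₂/∂z = -6*y
(∇×B)₂ = ∂B₁/∂z − ∂B₃/∂x = -6
(∇×B)₃ = ∂B₂/∂x − ∂B₁/∂y = 4
∇×B = (-6*y, -6, 4)
At (3, -1, -1): (6, -6, 4).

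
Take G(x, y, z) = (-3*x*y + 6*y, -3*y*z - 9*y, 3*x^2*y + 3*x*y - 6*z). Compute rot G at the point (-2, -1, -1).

(∇×G)₁ = ∂G₃/∂y − ∂G₂/∂z = 3*x^2 + 3*x + 3*y
(∇×G)₂ = ∂G₁/∂z − ∂G₃/∂x = -6*x*y - 3*y
(∇×G)₃ = ∂G₂/∂x − ∂G₁/∂y = 3*x - 6
∇×G = (3*x^2 + 3*x + 3*y, -6*x*y - 3*y, 3*x - 6)
At (-2, -1, -1): (3, -9, -12).

(3, -9, -12)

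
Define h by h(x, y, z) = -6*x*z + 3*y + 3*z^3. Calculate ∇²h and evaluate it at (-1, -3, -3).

-54

∂²h/∂x² = 0
∂²h/∂y² = 0
∂²h/∂z² = 18*z
∇²h = 18*z
At (-1, -3, -3): -54.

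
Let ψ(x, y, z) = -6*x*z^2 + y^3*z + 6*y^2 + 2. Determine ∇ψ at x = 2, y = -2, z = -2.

∂ψ/∂x = -6*z^2
∂ψ/∂y = 3*y^2*z + 12*y
∂ψ/∂z = -12*x*z + y^3
∇ψ = (-6*z^2, 3*y^2*z + 12*y, -12*x*z + y^3)
At (2, -2, -2): (-24, -48, 40).

(-24, -48, 40)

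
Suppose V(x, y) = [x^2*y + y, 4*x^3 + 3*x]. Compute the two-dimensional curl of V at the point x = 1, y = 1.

∂V₂/∂x = 12*x^2 + 3
∂V₁/∂y = x^2 + 1
Scalar curl = 11*x^2 + 2
At (1, 1): 13.

13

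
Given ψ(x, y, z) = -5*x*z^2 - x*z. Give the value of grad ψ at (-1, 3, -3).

(-42, 0, -29)

∂ψ/∂x = -5*z^2 - z
∂ψ/∂y = 0
∂ψ/∂z = -10*x*z - x
∇ψ = (-5*z^2 - z, 0, -10*x*z - x)
At (-1, 3, -3): (-42, 0, -29).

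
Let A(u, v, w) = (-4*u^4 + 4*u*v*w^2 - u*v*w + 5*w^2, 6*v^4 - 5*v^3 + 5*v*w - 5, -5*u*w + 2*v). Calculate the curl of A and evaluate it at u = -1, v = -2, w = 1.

(∇×A)₁ = ∂A₃/∂v − ∂A₂/∂w = -5*v + 2
(∇×A)₂ = ∂A₁/∂w − ∂A₃/∂u = 8*u*v*w - u*v + 15*w
(∇×A)₃ = ∂A₂/∂u − ∂A₁/∂v = -4*u*w^2 + u*w
∇×A = (-5*v + 2, 8*u*v*w - u*v + 15*w, -4*u*w^2 + u*w)
At (-1, -2, 1): (12, 29, 3).

(12, 29, 3)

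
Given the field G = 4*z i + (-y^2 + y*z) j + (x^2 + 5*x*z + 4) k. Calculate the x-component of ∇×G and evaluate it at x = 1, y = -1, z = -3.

1

(∇×G)_1 = ∂G₃/∂y − ∂G₂/∂z
= 0 − (y)
= -y
At (1, -1, -3): 1.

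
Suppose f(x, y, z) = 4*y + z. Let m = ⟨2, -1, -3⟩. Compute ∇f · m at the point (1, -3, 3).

∂f/∂x = 0
∂f/∂y = 4
∂f/∂z = 1
∇f at (1, -3, 3) = (0, 4, 1)
∇f · m = (0)(2) + (4)(-1) + (1)(-3) = -7

-7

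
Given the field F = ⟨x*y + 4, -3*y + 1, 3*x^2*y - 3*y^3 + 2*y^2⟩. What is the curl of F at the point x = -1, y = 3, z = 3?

(-66, 18, 1)

(∇×F)₁ = ∂F₃/∂y − ∂F₂/∂z = 3*x^2 - 9*y^2 + 4*y
(∇×F)₂ = ∂F₁/∂z − ∂F₃/∂x = -6*x*y
(∇×F)₃ = ∂F₂/∂x − ∂F₁/∂y = -x
∇×F = (3*x^2 - 9*y^2 + 4*y, -6*x*y, -x)
At (-1, 3, 3): (-66, 18, 1).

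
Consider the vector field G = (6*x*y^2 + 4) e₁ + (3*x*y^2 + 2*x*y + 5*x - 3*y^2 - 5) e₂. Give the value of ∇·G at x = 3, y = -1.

∂G₁/∂x = 6*y^2
∂G₂/∂y = 6*x*y + 2*x - 6*y
∇·G = 6*x*y + 2*x + 6*y^2 - 6*y
At (3, -1): 0.

0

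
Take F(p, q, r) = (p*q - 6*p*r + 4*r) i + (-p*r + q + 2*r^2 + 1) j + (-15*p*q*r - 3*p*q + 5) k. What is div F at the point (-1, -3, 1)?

∂F₁/∂p = q - 6*r
∂F₂/∂q = 1
∂F₃/∂r = -15*p*q
∇·F = -15*p*q + q - 6*r + 1
At (-1, -3, 1): -53.

-53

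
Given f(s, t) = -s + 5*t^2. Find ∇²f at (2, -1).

10

∂²f/∂s² = 0
∂²f/∂t² = 10
∇²f = 10
At (2, -1): 10.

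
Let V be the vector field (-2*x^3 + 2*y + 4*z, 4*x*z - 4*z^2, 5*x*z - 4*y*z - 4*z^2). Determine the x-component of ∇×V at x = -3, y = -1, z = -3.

0

(∇×V)_1 = ∂V₃/∂y − ∂V₂/∂z
= -4*z − (4*x - 8*z)
= -4*x + 4*z
At (-3, -1, -3): 0.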